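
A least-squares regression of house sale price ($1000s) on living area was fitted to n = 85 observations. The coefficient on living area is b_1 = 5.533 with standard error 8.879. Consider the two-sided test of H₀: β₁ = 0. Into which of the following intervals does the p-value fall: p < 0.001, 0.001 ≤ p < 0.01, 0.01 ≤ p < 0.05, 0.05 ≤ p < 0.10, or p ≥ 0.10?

p ≥ 0.10

t = 5.533 / 8.879 = 0.623.
df = n − 2 = 85 − 2 = 83.
Two-sided p = 2·P(T_{83} > |t|) ≈ 0.5349.
So p ≥ 0.10.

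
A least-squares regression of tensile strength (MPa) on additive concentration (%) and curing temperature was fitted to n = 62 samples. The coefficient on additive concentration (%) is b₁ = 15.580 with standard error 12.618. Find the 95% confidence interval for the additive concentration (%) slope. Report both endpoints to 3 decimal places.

(-9.669, 40.829)

df = n − k − 1 = 62 − 2 − 1 = 59.
t* = t_{0.025, 59} = 2.000995.
Margin = t* × SE = 2.000995 × 12.618 = 25.24856.
CI: 15.580 ± 25.24856 → (-9.669, 40.829).
With 95% confidence, each one-unit increase in additive concentration (%) is associated with a change of between -9.669 and 40.829 MPa in tensile strength, holding the other predictors fixed.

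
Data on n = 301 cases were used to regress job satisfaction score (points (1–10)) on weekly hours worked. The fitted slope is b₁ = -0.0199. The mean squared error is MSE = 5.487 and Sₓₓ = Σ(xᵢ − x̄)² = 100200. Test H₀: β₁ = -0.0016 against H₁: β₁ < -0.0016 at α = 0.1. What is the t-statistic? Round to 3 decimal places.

t = -2.473

SE(b₁) = √(MSE/Sₓₓ) = √(5.487/100200) = 0.00740003.
t = (-0.0199 − (-0.0016)) / 0.00740003 = -2.473.
df = n − 2 = 299.
One-sided p ≈ 0.0070, which is < 0.1, so reject H₀.
There is evidence that the true slope on weekly hours worked is below -0.0016 points (1–10) per unit.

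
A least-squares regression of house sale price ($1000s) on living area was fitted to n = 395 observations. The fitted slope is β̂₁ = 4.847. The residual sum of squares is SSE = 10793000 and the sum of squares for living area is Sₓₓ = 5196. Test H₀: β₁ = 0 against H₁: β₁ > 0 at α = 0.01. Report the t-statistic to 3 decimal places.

MSE = SSE/(n − 2) = 10793000/393 = 27463.1.
SE(β̂₁) = √(MSE/Sₓₓ) = √(27463.1/5196) = 2.29901.
t = 4.847 / 2.29901 = 2.108.
df = n − 2 = 393.
One-sided p ≈ 0.0178, which is ≥ 0.01, so fail to reject H₀.
The data do not give significant evidence that the true slope on living area is positive.

t = 2.108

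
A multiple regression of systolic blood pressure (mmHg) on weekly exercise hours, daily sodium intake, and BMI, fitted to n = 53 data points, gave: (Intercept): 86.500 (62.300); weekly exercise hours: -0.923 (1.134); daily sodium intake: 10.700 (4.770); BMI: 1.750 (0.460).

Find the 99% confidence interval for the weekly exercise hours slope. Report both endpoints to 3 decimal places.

Read off: b = -0.923, SE = 1.134 for weekly exercise hours.
df = n − k − 1 = 53 − 3 − 1 = 49.
t* = t_{0.005, 49} = 2.679952.
Margin = t* × SE = 2.679952 × 1.134 = 3.03907.
CI: -0.923 ± 3.03907 → (-3.962, 2.116).

(-3.962, 2.116)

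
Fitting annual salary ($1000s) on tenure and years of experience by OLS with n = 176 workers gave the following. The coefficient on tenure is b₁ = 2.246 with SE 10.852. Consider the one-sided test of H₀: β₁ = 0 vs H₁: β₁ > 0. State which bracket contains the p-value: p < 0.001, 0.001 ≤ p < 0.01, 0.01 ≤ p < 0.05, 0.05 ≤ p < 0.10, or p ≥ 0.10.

t = 2.246 / 10.852 = 0.207.
df = n − k − 1 = 176 − 2 − 1 = 173.
One-sided p = P(T_{173} > t) ≈ 0.4181.
So p ≥ 0.10.

p ≥ 0.10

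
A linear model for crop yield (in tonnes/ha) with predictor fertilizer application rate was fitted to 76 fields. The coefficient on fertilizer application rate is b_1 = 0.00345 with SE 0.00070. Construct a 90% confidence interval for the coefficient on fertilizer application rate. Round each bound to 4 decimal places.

(0.0023, 0.0046)

df = n − 2 = 76 − 2 = 74.
t* = t_{0.05, 74} = 1.665707.
Margin = t* × SE = 1.665707 × 0.00070 = 0.001166.
CI: 0.00345 ± 0.001166 → (0.0023, 0.0046).
With 90% confidence, each one-unit increase in fertilizer application rate is associated with a change of between 0.0023 and 0.0046 tonnes/ha in crop yield.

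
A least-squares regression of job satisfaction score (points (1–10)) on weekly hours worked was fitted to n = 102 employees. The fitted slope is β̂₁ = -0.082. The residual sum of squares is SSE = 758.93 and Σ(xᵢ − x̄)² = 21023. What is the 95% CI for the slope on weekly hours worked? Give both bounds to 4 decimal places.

MSE = SSE/(n − 2) = 758.93/100 = 7.5893.
SE(β̂₁) = √(MSE/Sₓₓ) = √(7.5893/21023) = 0.019.
df = n − 2 = 100.
t* = t_{0.025, 100} = 1.983972.
Margin = t* × SE = 1.983972 × 0.019 = 0.037695.
CI: -0.082 ± 0.037695 → (-0.1197, -0.0443).
With 95% confidence, each one-unit increase in weekly hours worked is associated with a change of between -0.1197 and -0.0443 points (1–10) in job satisfaction score.

(-0.1197, -0.0443)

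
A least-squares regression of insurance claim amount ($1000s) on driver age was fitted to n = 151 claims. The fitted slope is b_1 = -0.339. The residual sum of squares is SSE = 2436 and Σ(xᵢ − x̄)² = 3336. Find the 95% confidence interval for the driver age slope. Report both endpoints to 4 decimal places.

MSE = SSE/(n − 2) = 2436/149 = 16.349.
SE(b_1) = √(MSE/Sₓₓ) = √(16.349/3336) = 0.0700056.
df = n − 2 = 149.
t* = t_{0.025, 149} = 1.976013.
Margin = t* × SE = 1.976013 × 0.0700056 = 0.138332.
CI: -0.339 ± 0.138332 → (-0.4773, -0.2007).
With 95% confidence, each one-unit increase in driver age is associated with a change of between -0.4773 and -0.2007 $1000s in insurance claim amount.

(-0.4773, -0.2007)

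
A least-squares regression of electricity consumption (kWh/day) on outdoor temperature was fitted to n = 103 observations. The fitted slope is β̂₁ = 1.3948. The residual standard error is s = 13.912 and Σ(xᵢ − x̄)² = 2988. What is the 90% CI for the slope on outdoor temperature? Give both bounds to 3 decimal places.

(0.972, 1.817)

SE(β̂₁) = s/√Sₓₓ = 13.912/√2988 = 0.254507.
df = n − 2 = 101.
t* = t_{0.05, 101} = 1.660081.
Margin = t* × SE = 1.660081 × 0.254507 = 0.42250.
CI: 1.3948 ± 0.42250 → (0.972, 1.817).
With 90% confidence, each one-unit increase in outdoor temperature is associated with a change of between 0.972 and 1.817 kWh/day in electricity consumption.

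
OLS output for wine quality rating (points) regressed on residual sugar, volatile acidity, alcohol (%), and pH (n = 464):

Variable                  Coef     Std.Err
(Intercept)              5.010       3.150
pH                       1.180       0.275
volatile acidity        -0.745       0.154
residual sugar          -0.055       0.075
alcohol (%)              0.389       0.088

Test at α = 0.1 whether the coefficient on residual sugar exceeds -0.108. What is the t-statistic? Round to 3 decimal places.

Read off: b = -0.055, SE = 0.075 for residual sugar.
H₀: β₁ = -0.108 vs H₁: β₁ > -0.108.
t = (-0.055 − (-0.108)) / 0.075 = 0.707.
df = n − k − 1 = 464 − 4 − 1 = 459.
One-sided p ≈ 0.2401, which is ≥ 0.1, so fail to reject H₀.
The data do not give significant evidence that the true slope on residual sugar exceeds -0.108 points per unit, holding the other predictors fixed.

t = 0.707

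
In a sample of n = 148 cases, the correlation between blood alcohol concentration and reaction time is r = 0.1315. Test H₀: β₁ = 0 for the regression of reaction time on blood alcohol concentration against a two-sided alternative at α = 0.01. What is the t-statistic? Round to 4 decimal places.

t = r·√(n − 2)/√(1 − r²) = 0.1315·√146/√0.982708 = 1.6028.
df = n − 2 = 146.
Two-sided p ≈ 0.1111, which is ≥ 0.01, so fail to reject H₀.
The data do not give significant evidence of a linear association between blood alcohol concentration and reaction time.

t = 1.6028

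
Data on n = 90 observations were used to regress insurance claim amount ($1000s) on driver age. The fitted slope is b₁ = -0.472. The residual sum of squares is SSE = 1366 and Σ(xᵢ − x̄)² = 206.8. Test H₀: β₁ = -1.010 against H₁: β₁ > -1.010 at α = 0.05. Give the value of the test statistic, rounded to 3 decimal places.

t = 1.964

MSE = SSE/(n − 2) = 1366/88 = 15.5227.
SE(b₁) = √(MSE/Sₓₓ) = √(15.5227/206.8) = 0.273974.
t = (-0.472 − (-1.010)) / 0.273974 = 1.964.
df = n − 2 = 88.
One-sided p ≈ 0.0264, which is < 0.05, so reject H₀.
There is evidence that the true slope on driver age exceeds -1.010 $1000s per unit.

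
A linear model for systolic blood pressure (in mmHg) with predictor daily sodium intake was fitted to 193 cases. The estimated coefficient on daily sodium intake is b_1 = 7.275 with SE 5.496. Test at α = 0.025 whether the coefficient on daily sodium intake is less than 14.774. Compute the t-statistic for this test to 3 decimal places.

t = -1.364

H₀: β₁ = 14.774 vs H₁: β₁ < 14.774.
t = (b_1 − β₁⁰)/SE = (7.275 − 14.774) / 5.496 = -1.364.
df = n − 2 = 193 − 2 = 191.
One-sided p ≈ 0.0870, which is ≥ 0.025, so fail to reject H₀.
The data do not give significant evidence that the true slope on daily sodium intake is below 14.774 mmHg per unit.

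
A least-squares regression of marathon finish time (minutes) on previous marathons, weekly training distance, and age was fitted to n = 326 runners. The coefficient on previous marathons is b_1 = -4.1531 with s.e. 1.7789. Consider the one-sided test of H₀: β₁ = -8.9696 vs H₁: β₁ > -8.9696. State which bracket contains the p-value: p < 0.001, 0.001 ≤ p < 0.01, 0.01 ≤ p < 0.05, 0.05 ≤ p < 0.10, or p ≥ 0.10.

t = (-4.1531 − (-8.9696)) / 1.7789 = 2.708.
df = n − k − 1 = 326 − 3 − 1 = 322.
One-sided p = P(T_{322} > t) ≈ 0.0036.
So 0.001 ≤ p < 0.01.

0.001 ≤ p < 0.01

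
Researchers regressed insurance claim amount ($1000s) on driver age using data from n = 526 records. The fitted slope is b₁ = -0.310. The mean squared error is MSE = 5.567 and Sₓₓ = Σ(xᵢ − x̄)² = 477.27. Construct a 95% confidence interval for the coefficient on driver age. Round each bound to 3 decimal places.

(-0.522, -0.098)

SE(b₁) = √(MSE/Sₓₓ) = √(5.567/477.27) = 0.108001.
df = n − 2 = 524.
t* = t_{0.025, 524} = 1.964502.
Margin = t* × SE = 1.964502 × 0.108001 = 0.21217.
CI: -0.310 ± 0.21217 → (-0.522, -0.098).
With 95% confidence, each one-unit increase in driver age is associated with a change of between -0.522 and -0.098 $1000s in insurance claim amount.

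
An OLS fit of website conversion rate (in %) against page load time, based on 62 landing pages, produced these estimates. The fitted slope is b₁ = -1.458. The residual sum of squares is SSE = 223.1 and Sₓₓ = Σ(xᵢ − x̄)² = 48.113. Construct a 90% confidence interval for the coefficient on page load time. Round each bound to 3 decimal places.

(-1.922, -0.994)

MSE = SSE/(n − 2) = 223.1/60 = 3.71833.
SE(b₁) = √(MSE/Sₓₓ) = √(3.71833/48.113) = 0.277999.
df = n − 2 = 60.
t* = t_{0.05, 60} = 1.670649.
Margin = t* × SE = 1.670649 × 0.277999 = 0.46444.
CI: -1.458 ± 0.46444 → (-1.922, -0.994).
With 90% confidence, each one-unit increase in page load time is associated with a change of between -1.922 and -0.994 % in website conversion rate.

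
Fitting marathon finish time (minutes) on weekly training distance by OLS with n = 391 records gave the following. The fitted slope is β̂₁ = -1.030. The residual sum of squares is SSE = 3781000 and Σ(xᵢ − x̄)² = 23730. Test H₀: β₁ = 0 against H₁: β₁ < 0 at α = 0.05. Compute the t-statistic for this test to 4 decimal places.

MSE = SSE/(n − 2) = 3781000/389 = 9719.79.
SE(β̂₁) = √(MSE/Sₓₓ) = √(9719.79/23730) = 0.64.
t = -1.030 / 0.64 = -1.6094.
df = n − 2 = 389.
One-sided p ≈ 0.0542, which is ≥ 0.05, so fail to reject H₀.
The data do not give significant evidence that the true slope on weekly training distance is negative.

t = -1.6094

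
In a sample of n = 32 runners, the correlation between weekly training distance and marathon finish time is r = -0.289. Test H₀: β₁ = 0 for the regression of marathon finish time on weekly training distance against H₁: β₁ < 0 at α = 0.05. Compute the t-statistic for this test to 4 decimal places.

t = r·√(n − 2)/√(1 − r²) = -0.289·√30/√0.916479 = -1.6535.
df = n − 2 = 30.
One-sided p ≈ 0.0543, which is ≥ 0.05, so fail to reject H₀.
The data do not give significant evidence of a linear association between weekly training distance and marathon finish time.

t = -1.6535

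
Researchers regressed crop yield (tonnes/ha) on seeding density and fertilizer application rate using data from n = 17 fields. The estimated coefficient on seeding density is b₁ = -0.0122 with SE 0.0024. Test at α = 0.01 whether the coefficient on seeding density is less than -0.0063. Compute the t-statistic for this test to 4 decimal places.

H₀: β₁ = -0.0063 vs H₁: β₁ < -0.0063.
t = (b₁ − β₁⁰)/SE = (-0.0122 − (-0.0063)) / 0.0024 = -2.4583.
df = n − k − 1 = 17 − 2 − 1 = 14.
One-sided p ≈ 0.0138, which is ≥ 0.01, so fail to reject H₀.
The data do not give significant evidence that the true slope on seeding density is below -0.0063 tonnes/ha per unit, holding the other predictors fixed.

t = -2.4583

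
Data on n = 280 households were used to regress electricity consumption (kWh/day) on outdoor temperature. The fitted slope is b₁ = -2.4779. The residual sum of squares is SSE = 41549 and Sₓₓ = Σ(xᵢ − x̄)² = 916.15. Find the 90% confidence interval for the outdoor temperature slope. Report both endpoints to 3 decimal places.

MSE = SSE/(n − 2) = 41549/278 = 149.457.
SE(b₁) = √(MSE/Sₓₓ) = √(149.457/916.15) = 0.403901.
df = n − 2 = 278.
t* = t_{0.05, 278} = 1.650353.
Margin = t* × SE = 1.650353 × 0.403901 = 0.66658.
CI: -2.4779 ± 0.66658 → (-3.144, -1.811).
With 90% confidence, each one-unit increase in outdoor temperature is associated with a change of between -3.144 and -1.811 kWh/day in electricity consumption.

(-3.144, -1.811)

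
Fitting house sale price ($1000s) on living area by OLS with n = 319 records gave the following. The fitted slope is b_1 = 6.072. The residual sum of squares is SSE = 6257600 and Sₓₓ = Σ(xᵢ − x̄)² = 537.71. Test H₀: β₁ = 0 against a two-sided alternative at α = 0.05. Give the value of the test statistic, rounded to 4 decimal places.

t = 1.0021

MSE = SSE/(n − 2) = 6257600/317 = 19740.1.
SE(b_1) = √(MSE/Sₓₓ) = √(19740.1/537.71) = 6.05899.
t = 6.072 / 6.05899 = 1.0021.
df = n − 2 = 317.
Two-sided p ≈ 0.3170, which is ≥ 0.05, so fail to reject H₀.
The data do not give significant evidence of an association between living area and house sale price.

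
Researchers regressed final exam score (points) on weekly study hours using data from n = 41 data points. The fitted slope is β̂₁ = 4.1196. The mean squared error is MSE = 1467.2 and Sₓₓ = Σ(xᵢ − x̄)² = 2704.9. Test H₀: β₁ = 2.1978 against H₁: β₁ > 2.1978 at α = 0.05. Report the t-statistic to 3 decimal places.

t = 2.609

SE(β̂₁) = √(MSE/Sₓₓ) = √(1467.2/2704.9) = 0.736494.
t = (4.1196 − 2.1978) / 0.736494 = 2.609.
df = n − 2 = 39.
One-sided p ≈ 0.0064, which is < 0.05, so reject H₀.
There is evidence that the true slope on weekly study hours exceeds 2.1978 points per unit.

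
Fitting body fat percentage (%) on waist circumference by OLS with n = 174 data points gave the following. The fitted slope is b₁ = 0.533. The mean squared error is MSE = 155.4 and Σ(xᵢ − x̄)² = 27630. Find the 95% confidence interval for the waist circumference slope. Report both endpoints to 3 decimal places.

(0.385, 0.681)

SE(b₁) = √(MSE/Sₓₓ) = √(155.4/27630) = 0.0749955.
df = n − 2 = 172.
t* = t_{0.025, 172} = 1.973852.
Margin = t* × SE = 1.973852 × 0.0749955 = 0.14803.
CI: 0.533 ± 0.14803 → (0.385, 0.681).
With 95% confidence, each one-unit increase in waist circumference is associated with a change of between 0.385 and 0.681 % in body fat percentage.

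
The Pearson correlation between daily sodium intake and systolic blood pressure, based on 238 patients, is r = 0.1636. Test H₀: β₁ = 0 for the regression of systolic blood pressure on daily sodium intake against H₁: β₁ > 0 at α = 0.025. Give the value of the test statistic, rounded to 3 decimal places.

t = r·√(n − 2)/√(1 − r²) = 0.1636·√236/√0.973235 = 2.548.
df = n − 2 = 236.
One-sided p ≈ 0.0057, which is < 0.025, so reject H₀.
There is evidence of a linear association between daily sodium intake and systolic blood pressure.

t = 2.548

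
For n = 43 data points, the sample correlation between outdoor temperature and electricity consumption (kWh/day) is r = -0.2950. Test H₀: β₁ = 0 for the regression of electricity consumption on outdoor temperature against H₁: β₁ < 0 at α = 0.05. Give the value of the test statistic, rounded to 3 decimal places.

t = -1.977

t = r·√(n − 2)/√(1 − r²) = -0.2950·√41/√0.912975 = -1.977.
df = n − 2 = 41.
One-sided p ≈ 0.0274, which is < 0.05, so reject H₀.
There is evidence of a linear association between outdoor temperature and electricity consumption.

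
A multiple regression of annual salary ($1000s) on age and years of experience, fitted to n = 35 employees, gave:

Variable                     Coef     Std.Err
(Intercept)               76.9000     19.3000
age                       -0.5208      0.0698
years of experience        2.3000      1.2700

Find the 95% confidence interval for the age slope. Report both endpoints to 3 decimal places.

Read off: b = -0.5208, SE = 0.0698 for age.
df = n − k − 1 = 35 − 2 − 1 = 32.
t* = t_{0.025, 32} = 2.036933.
Margin = t* × SE = 2.036933 × 0.0698 = 0.14218.
CI: -0.5208 ± 0.14218 → (-0.663, -0.379).

(-0.663, -0.379)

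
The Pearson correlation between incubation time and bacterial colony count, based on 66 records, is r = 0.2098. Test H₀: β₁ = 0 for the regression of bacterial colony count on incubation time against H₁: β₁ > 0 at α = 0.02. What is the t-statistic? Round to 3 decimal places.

t = 1.717

t = r·√(n − 2)/√(1 − r²) = 0.2098·√64/√0.955984 = 1.717.
df = n − 2 = 64.
One-sided p ≈ 0.0454, which is ≥ 0.02, so fail to reject H₀.
The data do not give significant evidence of a linear association between incubation time and bacterial colony count.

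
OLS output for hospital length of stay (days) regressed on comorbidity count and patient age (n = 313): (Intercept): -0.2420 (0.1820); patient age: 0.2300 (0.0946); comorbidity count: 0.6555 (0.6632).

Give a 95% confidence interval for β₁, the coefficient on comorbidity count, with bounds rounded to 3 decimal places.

(-0.649, 1.960)

Read off: b = 0.6555, SE = 0.6632 for comorbidity count.
df = n − k − 1 = 313 − 2 − 1 = 310.
t* = t_{0.025, 310} = 1.967646.
Margin = t* × SE = 1.967646 × 0.6632 = 1.30494.
CI: 0.6555 ± 1.30494 → (-0.649, 1.960).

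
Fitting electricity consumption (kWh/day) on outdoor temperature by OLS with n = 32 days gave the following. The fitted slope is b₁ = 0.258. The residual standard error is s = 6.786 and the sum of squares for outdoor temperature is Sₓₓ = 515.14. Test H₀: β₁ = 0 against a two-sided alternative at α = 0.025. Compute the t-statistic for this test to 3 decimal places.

SE(b₁) = s/√Sₓₓ = 6.786/√515.14 = 0.298986.
t = 0.258 / 0.298986 = 0.863.
df = n − 2 = 30.
Two-sided p ≈ 0.3950, which is ≥ 0.025, so fail to reject H₀.
The data do not give significant evidence of an association between outdoor temperature and electricity consumption.

t = 0.863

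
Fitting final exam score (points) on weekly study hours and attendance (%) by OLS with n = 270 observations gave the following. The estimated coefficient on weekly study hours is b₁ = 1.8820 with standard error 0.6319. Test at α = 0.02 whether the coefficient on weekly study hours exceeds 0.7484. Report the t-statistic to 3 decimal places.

t = 1.794

H₀: β₁ = 0.7484 vs H₁: β₁ > 0.7484.
t = (b₁ − β₁⁰)/SE = (1.8820 − 0.7484) / 0.6319 = 1.794.
df = n − k − 1 = 270 − 2 − 1 = 267.
One-sided p ≈ 0.0370, which is ≥ 0.02, so fail to reject H₀.
The data do not give significant evidence that the true slope on weekly study hours exceeds 0.7484 points per unit, holding the other predictors fixed.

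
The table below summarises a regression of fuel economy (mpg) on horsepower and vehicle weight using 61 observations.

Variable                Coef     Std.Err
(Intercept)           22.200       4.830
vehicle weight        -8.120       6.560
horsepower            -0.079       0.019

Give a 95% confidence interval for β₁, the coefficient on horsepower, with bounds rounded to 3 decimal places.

Read off: b = -0.079, SE = 0.019 for horsepower.
df = n − k − 1 = 61 − 2 − 1 = 58.
t* = t_{0.025, 58} = 2.001717.
Margin = t* × SE = 2.001717 × 0.019 = 0.03803.
CI: -0.079 ± 0.03803 → (-0.117, -0.041).

(-0.117, -0.041)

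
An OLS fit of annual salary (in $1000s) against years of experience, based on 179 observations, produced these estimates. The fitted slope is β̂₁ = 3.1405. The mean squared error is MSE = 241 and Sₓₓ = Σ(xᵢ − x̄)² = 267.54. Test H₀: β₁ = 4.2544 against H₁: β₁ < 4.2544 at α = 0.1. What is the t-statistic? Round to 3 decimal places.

t = -1.174

SE(β̂₁) = √(MSE/Sₓₓ) = √(241/267.54) = 0.949105.
t = (3.1405 − 4.2544) / 0.949105 = -1.174.
df = n − 2 = 177.
One-sided p ≈ 0.1211, which is ≥ 0.1, so fail to reject H₀.
The data do not give significant evidence that the true slope on years of experience is below 4.2544 $1000s per unit.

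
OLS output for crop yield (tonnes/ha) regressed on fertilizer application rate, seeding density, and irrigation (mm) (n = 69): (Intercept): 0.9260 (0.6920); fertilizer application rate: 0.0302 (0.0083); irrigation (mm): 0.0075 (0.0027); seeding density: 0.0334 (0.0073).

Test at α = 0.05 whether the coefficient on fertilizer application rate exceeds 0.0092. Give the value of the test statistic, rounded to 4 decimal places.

t = 2.5301

Read off: b = 0.0302, SE = 0.0083 for fertilizer application rate.
H₀: β₁ = 0.0092 vs H₁: β₁ > 0.0092.
t = (0.0302 − 0.0092) / 0.0083 = 2.5301.
df = n − k − 1 = 69 − 3 − 1 = 65.
One-sided p ≈ 0.0069, which is < 0.05, so reject H₀.
There is evidence that the true slope on fertilizer application rate exceeds 0.0092 tonnes/ha per unit, holding the other predictors fixed.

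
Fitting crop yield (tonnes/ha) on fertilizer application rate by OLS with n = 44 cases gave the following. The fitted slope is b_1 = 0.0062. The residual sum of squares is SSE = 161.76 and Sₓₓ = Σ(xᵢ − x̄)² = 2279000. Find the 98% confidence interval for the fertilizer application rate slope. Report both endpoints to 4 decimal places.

MSE = SSE/(n − 2) = 161.76/42 = 3.85143.
SE(b_1) = √(MSE/Sₓₓ) = √(3.85143/2279000) = 0.00129999.
df = n − 2 = 42.
t* = t_{0.01, 42} = 2.41847.
Margin = t* × SE = 2.41847 × 0.00129999 = 0.003144.
CI: 0.0062 ± 0.003144 → (0.0031, 0.0093).
With 98% confidence, each one-unit increase in fertilizer application rate is associated with a change of between 0.0031 and 0.0093 tonnes/ha in crop yield.

(0.0031, 0.0093)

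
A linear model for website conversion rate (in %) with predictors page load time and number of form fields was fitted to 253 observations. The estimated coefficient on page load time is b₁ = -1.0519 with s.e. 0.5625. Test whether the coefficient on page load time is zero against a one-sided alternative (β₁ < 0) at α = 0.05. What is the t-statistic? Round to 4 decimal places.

t = -1.8700

H₀: β₁ = 0 vs H₁: β₁ < 0.
t = (b₁ − β₁⁰)/SE = -1.0519 / 0.5625 = -1.8700.
df = n − k − 1 = 253 − 2 − 1 = 250.
One-sided p ≈ 0.0313, which is < 0.05, so reject H₀.
There is evidence that the true slope on page load time is negative, holding the other predictors fixed.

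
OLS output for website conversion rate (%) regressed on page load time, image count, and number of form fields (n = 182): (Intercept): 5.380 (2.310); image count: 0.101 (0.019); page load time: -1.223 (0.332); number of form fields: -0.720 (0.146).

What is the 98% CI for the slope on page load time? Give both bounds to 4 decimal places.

(-2.0024, -0.4436)

Read off: b = -1.223, SE = 0.332 for page load time.
df = n − k − 1 = 182 − 3 − 1 = 178.
t* = t_{0.01, 178} = 2.347479.
Margin = t* × SE = 2.347479 × 0.332 = 0.779363.
CI: -1.223 ± 0.779363 → (-2.0024, -0.4436).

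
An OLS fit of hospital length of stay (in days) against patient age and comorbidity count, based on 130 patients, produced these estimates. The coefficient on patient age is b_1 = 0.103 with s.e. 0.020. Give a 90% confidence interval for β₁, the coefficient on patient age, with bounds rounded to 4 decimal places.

df = n − k − 1 = 130 − 2 − 1 = 127.
t* = t_{0.05, 127} = 1.65694.
Margin = t* × SE = 1.65694 × 0.020 = 0.033139.
CI: 0.103 ± 0.033139 → (0.0699, 0.1361).
With 90% confidence, each one-unit increase in patient age is associated with a change of between 0.0699 and 0.1361 days in hospital length of stay, holding the other predictors fixed.

(0.0699, 0.1361)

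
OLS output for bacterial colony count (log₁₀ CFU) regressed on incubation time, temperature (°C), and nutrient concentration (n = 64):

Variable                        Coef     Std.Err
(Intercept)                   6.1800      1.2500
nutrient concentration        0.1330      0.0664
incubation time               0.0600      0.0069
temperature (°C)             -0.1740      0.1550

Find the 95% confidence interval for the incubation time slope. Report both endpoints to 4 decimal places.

Read off: b = 0.0600, SE = 0.0069 for incubation time.
df = n − k − 1 = 64 − 3 − 1 = 60.
t* = t_{0.025, 60} = 2.000298.
Margin = t* × SE = 2.000298 × 0.0069 = 0.013802.
CI: 0.0600 ± 0.013802 → (0.0462, 0.0738).

(0.0462, 0.0738)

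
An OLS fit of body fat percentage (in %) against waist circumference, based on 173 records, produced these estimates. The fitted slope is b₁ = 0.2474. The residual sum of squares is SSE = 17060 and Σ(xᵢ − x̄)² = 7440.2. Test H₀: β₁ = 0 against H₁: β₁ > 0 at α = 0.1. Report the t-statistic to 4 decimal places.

t = 2.1365

MSE = SSE/(n − 2) = 17060/171 = 99.7661.
SE(b₁) = √(MSE/Sₓₓ) = √(99.7661/7440.2) = 0.115797.
t = 0.2474 / 0.115797 = 2.1365.
df = n − 2 = 171.
One-sided p ≈ 0.0170, which is < 0.1, so reject H₀.
There is evidence that the true slope on waist circumference is positive.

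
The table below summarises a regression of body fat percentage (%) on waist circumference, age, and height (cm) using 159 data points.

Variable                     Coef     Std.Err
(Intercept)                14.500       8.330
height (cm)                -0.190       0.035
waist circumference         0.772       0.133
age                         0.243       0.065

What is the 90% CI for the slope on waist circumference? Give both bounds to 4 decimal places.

(0.5519, 0.9921)

Read off: b = 0.772, SE = 0.133 for waist circumference.
df = n − k − 1 = 159 − 3 − 1 = 155.
t* = t_{0.05, 155} = 1.654744.
Margin = t* × SE = 1.654744 × 0.133 = 0.220081.
CI: 0.772 ± 0.220081 → (0.5519, 0.9921).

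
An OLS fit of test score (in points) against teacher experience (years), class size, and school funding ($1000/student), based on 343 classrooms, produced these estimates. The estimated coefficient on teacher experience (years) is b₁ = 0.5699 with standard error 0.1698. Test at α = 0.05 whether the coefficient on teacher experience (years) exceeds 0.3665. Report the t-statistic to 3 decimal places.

t = 1.198

H₀: β₁ = 0.3665 vs H₁: β₁ > 0.3665.
t = (b₁ − β₁⁰)/SE = (0.5699 − 0.3665) / 0.1698 = 1.198.
df = n − k − 1 = 343 − 3 − 1 = 339.
One-sided p ≈ 0.1159, which is ≥ 0.05, so fail to reject H₀.
The data do not give significant evidence that the true slope on teacher experience (years) exceeds 0.3665 points per unit, holding the other predictors fixed.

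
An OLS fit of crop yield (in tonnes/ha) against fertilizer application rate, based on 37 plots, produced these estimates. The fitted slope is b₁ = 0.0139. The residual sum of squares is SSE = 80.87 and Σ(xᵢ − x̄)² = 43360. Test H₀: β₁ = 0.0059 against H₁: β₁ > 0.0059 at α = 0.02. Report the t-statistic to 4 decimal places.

t = 1.0959

MSE = SSE/(n − 2) = 80.87/35 = 2.31057.
SE(b₁) = √(MSE/Sₓₓ) = √(2.31057/43360) = 0.00729987.
t = (0.0139 − 0.0059) / 0.00729987 = 1.0959.
df = n − 2 = 35.
One-sided p ≈ 0.1403, which is ≥ 0.02, so fail to reject H₀.
The data do not give significant evidence that the true slope on fertilizer application rate exceeds 0.0059 tonnes/ha per unit.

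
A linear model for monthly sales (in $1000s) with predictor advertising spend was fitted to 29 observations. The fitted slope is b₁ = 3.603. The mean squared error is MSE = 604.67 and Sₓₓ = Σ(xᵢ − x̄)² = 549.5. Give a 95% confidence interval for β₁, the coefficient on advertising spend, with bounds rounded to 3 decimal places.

SE(b₁) = √(MSE/Sₓₓ) = √(604.67/549.5) = 1.049.
df = n − 2 = 27.
t* = t_{0.025, 27} = 2.051831.
Margin = t* × SE = 2.051831 × 1.049 = 2.15237.
CI: 3.603 ± 2.15237 → (1.451, 5.755).
With 95% confidence, each one-unit increase in advertising spend is associated with a change of between 1.451 and 5.755 $1000s in monthly sales.

(1.451, 5.755)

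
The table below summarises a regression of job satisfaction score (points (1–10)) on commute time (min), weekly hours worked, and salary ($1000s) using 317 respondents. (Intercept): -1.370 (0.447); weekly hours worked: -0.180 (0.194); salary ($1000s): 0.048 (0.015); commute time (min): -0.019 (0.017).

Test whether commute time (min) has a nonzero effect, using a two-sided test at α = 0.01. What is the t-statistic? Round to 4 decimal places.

Read off: b = -0.019, SE = 0.017 for commute time (min).
H₀: β₁ = 0 vs H₁: β₁ ≠ 0.
t = -0.019 / 0.017 = -1.1176.
df = n − k − 1 = 317 − 3 − 1 = 313.
Two-sided p ≈ 0.2646, which is ≥ 0.01, so fail to reject H₀.
The data do not give significant evidence of an association between commute time (min) and job satisfaction score, after adjusting for the other predictors.

t = -1.1176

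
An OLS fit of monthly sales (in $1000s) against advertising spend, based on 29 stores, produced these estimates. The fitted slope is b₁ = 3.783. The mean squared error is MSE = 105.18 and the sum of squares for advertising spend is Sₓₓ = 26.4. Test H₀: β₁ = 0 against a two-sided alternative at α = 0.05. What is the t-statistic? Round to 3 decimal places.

t = 1.895

SE(b₁) = √(MSE/Sₓₓ) = √(105.18/26.4) = 1.99602.
t = 3.783 / 1.99602 = 1.895.
df = n − 2 = 27.
Two-sided p ≈ 0.0688, which is ≥ 0.05, so fail to reject H₀.
The data do not give significant evidence of an association between advertising spend and monthly sales.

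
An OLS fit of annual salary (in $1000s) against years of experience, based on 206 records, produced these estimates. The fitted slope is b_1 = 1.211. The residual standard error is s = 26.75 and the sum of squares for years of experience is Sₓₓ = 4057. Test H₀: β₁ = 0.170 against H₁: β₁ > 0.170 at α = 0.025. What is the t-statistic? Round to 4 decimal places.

SE(b_1) = s/√Sₓₓ = 26.75/√4057 = 0.419973.
t = (1.211 − 0.170) / 0.419973 = 2.4787.
df = n − 2 = 204.
One-sided p ≈ 0.0070, which is < 0.025, so reject H₀.
There is evidence that the true slope on years of experience exceeds 0.170 $1000s per unit.

t = 2.4787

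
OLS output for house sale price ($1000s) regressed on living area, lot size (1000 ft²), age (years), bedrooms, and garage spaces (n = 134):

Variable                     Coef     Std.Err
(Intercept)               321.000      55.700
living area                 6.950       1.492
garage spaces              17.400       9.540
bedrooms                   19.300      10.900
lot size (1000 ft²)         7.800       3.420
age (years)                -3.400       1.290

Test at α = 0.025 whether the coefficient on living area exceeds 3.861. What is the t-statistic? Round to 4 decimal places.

Read off: b = 6.950, SE = 1.492 for living area.
H₀: β₁ = 3.861 vs H₁: β₁ > 3.861.
t = (6.950 − 3.861) / 1.492 = 2.0704.
df = n − k − 1 = 134 − 5 − 1 = 128.
One-sided p ≈ 0.0202, which is < 0.025, so reject H₀.
There is evidence that the true slope on living area exceeds 3.861 $1000s per unit, holding the other predictors fixed.

t = 2.0704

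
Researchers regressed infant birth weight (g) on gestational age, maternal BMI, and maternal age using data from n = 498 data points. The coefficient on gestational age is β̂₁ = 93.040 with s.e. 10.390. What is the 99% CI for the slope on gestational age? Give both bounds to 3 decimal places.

df = n − k − 1 = 498 − 3 − 1 = 494.
t* = t_{0.005, 494} = 2.585818.
Margin = t* × SE = 2.585818 × 10.390 = 26.86665.
CI: 93.040 ± 26.86665 → (66.173, 119.907).
With 99% confidence, each one-unit increase in gestational age is associated with a change of between 66.173 and 119.907 g in infant birth weight, holding the other predictors fixed.

(66.173, 119.907)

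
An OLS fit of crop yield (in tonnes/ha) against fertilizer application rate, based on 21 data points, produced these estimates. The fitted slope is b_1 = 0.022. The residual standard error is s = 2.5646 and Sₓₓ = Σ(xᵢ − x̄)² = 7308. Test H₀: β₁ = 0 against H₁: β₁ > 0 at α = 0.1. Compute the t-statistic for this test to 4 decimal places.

SE(b_1) = s/√Sₓₓ = 2.5646/√7308 = 0.0299999.
t = 0.022 / 0.0299999 = 0.7333.
df = n − 2 = 19.
One-sided p ≈ 0.2362, which is ≥ 0.1, so fail to reject H₀.
The data do not give significant evidence that the true slope on fertilizer application rate is positive.

t = 0.7333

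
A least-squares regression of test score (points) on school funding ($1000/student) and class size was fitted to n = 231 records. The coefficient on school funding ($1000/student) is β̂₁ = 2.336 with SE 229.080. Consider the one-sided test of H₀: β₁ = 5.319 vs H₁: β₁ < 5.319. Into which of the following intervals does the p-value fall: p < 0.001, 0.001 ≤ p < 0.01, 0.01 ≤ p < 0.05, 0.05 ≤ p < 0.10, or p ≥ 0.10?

t = (2.336 − 5.319) / 229.080 = -0.013.
df = n − k − 1 = 231 − 2 − 1 = 228.
One-sided p = P(T_{228} < t) ≈ 0.4948.
So p ≥ 0.10.

p ≥ 0.10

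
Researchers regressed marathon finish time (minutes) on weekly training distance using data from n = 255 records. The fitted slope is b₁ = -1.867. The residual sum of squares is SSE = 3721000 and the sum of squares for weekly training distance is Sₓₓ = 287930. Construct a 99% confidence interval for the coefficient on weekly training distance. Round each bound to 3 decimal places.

(-2.454, -1.280)

MSE = SSE/(n − 2) = 3721000/253 = 14707.5.
SE(b₁) = √(MSE/Sₓₓ) = √(14707.5/287930) = 0.226009.
df = n − 2 = 253.
t* = t_{0.005, 253} = 2.595401.
Margin = t* × SE = 2.595401 × 0.226009 = 0.58658.
CI: -1.867 ± 0.58658 → (-2.454, -1.280).
With 99% confidence, each one-unit increase in weekly training distance is associated with a change of between -2.454 and -1.280 minutes in marathon finish time.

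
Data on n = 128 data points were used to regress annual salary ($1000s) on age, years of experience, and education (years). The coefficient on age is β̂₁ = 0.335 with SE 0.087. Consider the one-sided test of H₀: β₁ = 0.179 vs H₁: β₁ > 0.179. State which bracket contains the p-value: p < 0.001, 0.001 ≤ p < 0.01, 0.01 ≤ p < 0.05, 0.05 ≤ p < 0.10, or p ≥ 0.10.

t = (0.335 − 0.179) / 0.087 = 1.793.
df = n − k − 1 = 128 − 3 − 1 = 124.
One-sided p = P(T_{124} > t) ≈ 0.0377.
So 0.01 ≤ p < 0.05.

0.01 ≤ p < 0.05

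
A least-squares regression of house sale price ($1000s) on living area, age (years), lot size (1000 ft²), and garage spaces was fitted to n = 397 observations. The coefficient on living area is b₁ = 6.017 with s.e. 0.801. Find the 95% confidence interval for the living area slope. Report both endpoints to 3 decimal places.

df = n − k − 1 = 397 − 4 − 1 = 392.
t* = t_{0.025, 392} = 1.966034.
Margin = t* × SE = 1.966034 × 0.801 = 1.57479.
CI: 6.017 ± 1.57479 → (4.442, 7.592).
With 95% confidence, each one-unit increase in living area is associated with a change of between 4.442 and 7.592 $1000s in house sale price, holding the other predictors fixed.

(4.442, 7.592)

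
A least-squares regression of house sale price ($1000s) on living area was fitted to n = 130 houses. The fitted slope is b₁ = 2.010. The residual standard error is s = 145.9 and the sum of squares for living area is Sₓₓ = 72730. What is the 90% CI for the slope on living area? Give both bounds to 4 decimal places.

SE(b₁) = s/√Sₓₓ = 145.9/√72730 = 0.541002.
df = n − 2 = 128.
t* = t_{0.05, 128} = 1.656845.
Margin = t* × SE = 1.656845 × 0.541002 = 0.896356.
CI: 2.010 ± 0.896356 → (1.1136, 2.9064).
With 90% confidence, each one-unit increase in living area is associated with a change of between 1.1136 and 2.9064 $1000s in house sale price.

(1.1136, 2.9064)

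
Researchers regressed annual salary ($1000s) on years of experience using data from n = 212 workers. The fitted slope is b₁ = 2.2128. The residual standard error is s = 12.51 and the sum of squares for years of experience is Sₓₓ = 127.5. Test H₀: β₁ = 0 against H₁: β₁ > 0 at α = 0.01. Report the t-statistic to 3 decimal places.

t = 1.997

SE(b₁) = s/√Sₓₓ = 12.51/√127.5 = 1.1079.
t = 2.2128 / 1.1079 = 1.997.
df = n − 2 = 210.
One-sided p ≈ 0.0235, which is ≥ 0.01, so fail to reject H₀.
The data do not give significant evidence that the true slope on years of experience is positive.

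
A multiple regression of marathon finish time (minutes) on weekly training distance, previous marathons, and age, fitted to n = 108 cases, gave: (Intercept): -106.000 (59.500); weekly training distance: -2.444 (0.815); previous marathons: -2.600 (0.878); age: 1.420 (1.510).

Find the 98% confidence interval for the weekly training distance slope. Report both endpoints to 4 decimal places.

(-4.3696, -0.5184)

Read off: b = -2.444, SE = 0.815 for weekly training distance.
df = n − k − 1 = 108 − 3 − 1 = 104.
t* = t_{0.01, 104} = 2.362739.
Margin = t* × SE = 2.362739 × 0.815 = 1.925632.
CI: -2.444 ± 1.925632 → (-4.3696, -0.5184).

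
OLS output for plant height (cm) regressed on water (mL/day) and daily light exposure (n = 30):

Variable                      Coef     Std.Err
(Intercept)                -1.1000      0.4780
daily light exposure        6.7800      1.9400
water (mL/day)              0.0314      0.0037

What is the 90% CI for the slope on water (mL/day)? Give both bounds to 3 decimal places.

Read off: b = 0.0314, SE = 0.0037 for water (mL/day).
df = n − k − 1 = 30 − 2 − 1 = 27.
t* = t_{0.05, 27} = 1.703288.
Margin = t* × SE = 1.703288 × 0.0037 = 0.00630.
CI: 0.0314 ± 0.00630 → (0.025, 0.038).

(0.025, 0.038)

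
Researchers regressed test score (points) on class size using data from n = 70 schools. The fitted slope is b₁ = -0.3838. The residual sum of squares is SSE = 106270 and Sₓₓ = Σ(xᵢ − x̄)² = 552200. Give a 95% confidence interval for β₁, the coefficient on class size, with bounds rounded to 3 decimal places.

(-0.490, -0.278)

MSE = SSE/(n − 2) = 106270/68 = 1562.79.
SE(b₁) = √(MSE/Sₓₓ) = √(1562.79/552200) = 0.0531989.
df = n − 2 = 68.
t* = t_{0.025, 68} = 1.995469.
Margin = t* × SE = 1.995469 × 0.0531989 = 0.10616.
CI: -0.3838 ± 0.10616 → (-0.490, -0.278).
With 95% confidence, each one-unit increase in class size is associated with a change of between -0.490 and -0.278 points in test score.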